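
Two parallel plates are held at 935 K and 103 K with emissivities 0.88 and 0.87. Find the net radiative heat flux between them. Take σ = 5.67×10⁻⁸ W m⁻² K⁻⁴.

For two large parallel gray plates, q = σ(T₁⁴ − T₂⁴) / (1/ε₁ + 1/ε₂ − 1).
1/ε₁ + 1/ε₂ − 1 = 1/0.88 + 1/0.87 − 1 = 1.286.
T₁⁴ − T₂⁴ = 7.64×10^11 − 1.13×10^8 = 7.64×10^11 K⁴.
q = 5.67×10⁻⁸ × 7.64×10^11 / 1.286 = 33700 W/m².

q ≈ 33700 W/m²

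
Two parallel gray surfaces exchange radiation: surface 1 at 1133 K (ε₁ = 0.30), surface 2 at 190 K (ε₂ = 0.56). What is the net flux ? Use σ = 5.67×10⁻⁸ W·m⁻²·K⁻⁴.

q ≈ 22700 W/m²

For two large parallel gray plates, q = σ(T₁⁴ − T₂⁴) / (1/ε₁ + 1/ε₂ − 1).
1/ε₁ + 1/ε₂ − 1 = 1/0.30 + 1/0.56 − 1 = 4.119.
T₁⁴ − T₂⁴ = 1.65×10^12 − 1.30×10^9 = 1.65×10^12 K⁴.
q = 5.67×10⁻⁸ × 1.65×10^12 / 4.119 = 22700 W/m².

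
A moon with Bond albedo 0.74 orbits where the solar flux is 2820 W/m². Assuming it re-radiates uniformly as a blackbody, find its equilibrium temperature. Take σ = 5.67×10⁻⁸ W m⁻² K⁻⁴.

T ≈ 238 K

Power absorbed = (1−a)S·πR²; power emitted = 4πR²σT⁴. Equating and cancelling πR²:
T = ((1−a)S / 4σ)^(1/4) = (733 / (4 × 5.67×10⁻⁸))^(1/4) = (3.23×10^9)^(1/4).
T = 238 K.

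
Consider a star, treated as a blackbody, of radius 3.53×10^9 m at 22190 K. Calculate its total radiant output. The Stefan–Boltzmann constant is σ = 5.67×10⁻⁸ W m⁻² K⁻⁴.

A = 4πr² = 4π × (3.53×10^9)² = 1.57×10^20 m².
P = σAT⁴ = 5.67×10⁻⁸ × 1.57×10^20 × (22190)⁴ = 5.67×10⁻⁸ × 1.57×10^20 × 2.42×10^17.
P = 2.15×10^30 W.

P ≈ 2.15×10^30 W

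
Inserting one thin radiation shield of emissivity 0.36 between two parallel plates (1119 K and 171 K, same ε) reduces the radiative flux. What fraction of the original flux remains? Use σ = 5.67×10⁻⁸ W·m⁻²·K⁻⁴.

ratio ≈ 0.500

With N identical shields there are N+1 = 2 gaps in series, each with the same radiative resistance, so the flux falls to 1/(N+1) of its unshielded value.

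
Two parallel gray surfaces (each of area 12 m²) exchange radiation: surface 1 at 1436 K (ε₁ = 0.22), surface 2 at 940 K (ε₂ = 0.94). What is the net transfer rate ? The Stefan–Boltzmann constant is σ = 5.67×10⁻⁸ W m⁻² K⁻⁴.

For two large parallel gray plates, q = σ(T₁⁴ − T₂⁴) / (1/ε₁ + 1/ε₂ − 1).
1/ε₁ + 1/ε₂ − 1 = 1/0.22 + 1/0.94 − 1 = 4.609.
T₁⁴ − T₂⁴ = 4.25×10^12 − 7.81×10^11 = 3.47×10^12 K⁴.
q = 5.67×10⁻⁸ × 3.47×10^12 / 4.609 = 42700 W/m².
Q = q·A = 42700 × 12 = 5.12×10^5 W.

Q ≈ 5.12×10^5 W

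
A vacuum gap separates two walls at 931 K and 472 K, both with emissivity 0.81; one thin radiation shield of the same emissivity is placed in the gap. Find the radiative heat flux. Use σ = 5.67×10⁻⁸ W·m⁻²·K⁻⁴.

q ≈ 13500 W/m²

Each of the 2 gaps contributes resistance (2/ε − 1) = 2/0.81 − 1 = 1.469; total = 2.938.
q = σ(T₁⁴ − T₂⁴) / 2.938 = 5.67×10⁻⁸ × 7.02×10^11 / 2.938 = 13500 W/m².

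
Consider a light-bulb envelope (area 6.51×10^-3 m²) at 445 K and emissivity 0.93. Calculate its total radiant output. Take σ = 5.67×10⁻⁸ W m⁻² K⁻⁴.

P ≈ 13.5 W

P = εσAT⁴ = 0.93 × 5.67×10⁻⁸ × 6.51×10^-3 × (445)⁴ = 0.93 × 5.67×10⁻⁸ × 6.51×10^-3 × 3.92×10^10.
P = 13.5 W.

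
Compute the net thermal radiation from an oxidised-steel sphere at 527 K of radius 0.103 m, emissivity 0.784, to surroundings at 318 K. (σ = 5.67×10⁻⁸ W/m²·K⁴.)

Q ≈ 397 W

A = 4πr² = 4π × (0.103)² = 0.133 m².
Q = εσA(T⁴ − T_s⁴). T⁴ − T_s⁴ = (527)⁴ − (318)⁴ = 7.71×10^10 − 1.02×10^10 = 6.69×10^10 K⁴.
Q = 0.784 × 5.67×10⁻⁸ × 0.133 × 6.69×10^10 = 397 W.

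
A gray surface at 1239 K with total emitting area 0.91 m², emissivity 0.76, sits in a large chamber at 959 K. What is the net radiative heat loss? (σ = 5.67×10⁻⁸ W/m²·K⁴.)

Q = εσA(T⁴ − T_s⁴). T⁴ − T_s⁴ = (1239)⁴ − (959)⁴ = 2.36×10^12 − 8.46×10^11 = 1.51×10^12 K⁴.
Q = 0.76 × 5.67×10⁻⁸ × 0.910 × 1.51×10^12 = 59200 W.

Q ≈ 59200 W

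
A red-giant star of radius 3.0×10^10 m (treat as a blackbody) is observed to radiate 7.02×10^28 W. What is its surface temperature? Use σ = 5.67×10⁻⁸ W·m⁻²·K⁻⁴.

T ≈ 3230 K

A = 4πr² = 4π × (3.0×10^10)² = 1.13×10^22 m².
From P = σAT⁴, T = (P / σA)^(1/4) = (7.02×10^28 / (5.67×10⁻⁸ × 1.13×10^22))^(1/4).
T = (1.09×10^14)^(1/4) = 3230 K.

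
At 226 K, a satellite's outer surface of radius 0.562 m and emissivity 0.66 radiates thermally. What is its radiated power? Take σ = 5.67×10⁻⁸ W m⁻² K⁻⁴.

A = 4πr² = 4π × (0.562)² = 3.97 m².
P = εσAT⁴ = 0.66 × 5.67×10⁻⁸ × 3.97 × (226)⁴ = 0.66 × 5.67×10⁻⁸ × 3.97 × 2.61×10^9.
P = 387 W.

P ≈ 387 W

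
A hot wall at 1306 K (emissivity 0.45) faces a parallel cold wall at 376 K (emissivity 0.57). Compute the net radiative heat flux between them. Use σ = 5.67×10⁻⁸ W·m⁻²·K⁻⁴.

For two large parallel gray plates, q = σ(T₁⁴ − T₂⁴) / (1/ε₁ + 1/ε₂ − 1).
1/ε₁ + 1/ε₂ − 1 = 1/0.45 + 1/0.57 − 1 = 2.977.
T₁⁴ − T₂⁴ = 2.91×10^12 − 2.00×10^10 = 2.89×10^12 K⁴.
q = 5.67×10⁻⁸ × 2.89×10^12 / 2.977 = 55000 W/m².

q ≈ 55000 W/m²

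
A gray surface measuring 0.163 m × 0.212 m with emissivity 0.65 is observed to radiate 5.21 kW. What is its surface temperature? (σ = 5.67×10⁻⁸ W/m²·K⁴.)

T ≈ 1420 K

A = 0.163 × 0.212 = 0.0346 m².
From P = εσAT⁴, T = (P / εσA)^(1/4) = (5210 / (0.65 × 5.67×10⁻⁸ × 0.0346))^(1/4).
T = (4.09×10^12)^(1/4) = 1420 K.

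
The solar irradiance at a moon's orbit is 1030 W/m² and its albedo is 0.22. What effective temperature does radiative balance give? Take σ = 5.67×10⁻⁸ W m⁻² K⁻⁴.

T ≈ 244 K

Power absorbed = (1−a)S·πR²; power emitted = 4πR²σT⁴. Equating and cancelling πR²:
T = ((1−a)S / 4σ)^(1/4) = (803 / (4 × 5.67×10⁻⁸))^(1/4) = (3.54×10^9)^(1/4).
T = 244 K.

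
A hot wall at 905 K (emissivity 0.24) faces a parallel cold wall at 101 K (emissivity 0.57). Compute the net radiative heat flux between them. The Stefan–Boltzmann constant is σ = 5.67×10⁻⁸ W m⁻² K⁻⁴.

For two large parallel gray plates, q = σ(T₁⁴ − T₂⁴) / (1/ε₁ + 1/ε₂ − 1).
1/ε₁ + 1/ε₂ − 1 = 1/0.24 + 1/0.57 − 1 = 4.921.
T₁⁴ − T₂⁴ = 6.71×10^11 − 1.04×10^8 = 6.71×10^11 K⁴.
q = 5.67×10⁻⁸ × 6.71×10^11 / 4.921 = 7730 W/m².

q ≈ 7730 W/m²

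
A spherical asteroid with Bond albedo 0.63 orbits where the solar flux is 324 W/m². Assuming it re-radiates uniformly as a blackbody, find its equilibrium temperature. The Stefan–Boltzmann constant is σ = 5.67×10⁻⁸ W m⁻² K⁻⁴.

T ≈ 152 K

Power absorbed = (1−a)S·πR²; power emitted = 4πR²σT⁴. Equating and cancelling πR²:
T = ((1−a)S / 4σ)^(1/4) = (120 / (4 × 5.67×10⁻⁸))^(1/4) = (5.29×10^8)^(1/4).
T = 152 K.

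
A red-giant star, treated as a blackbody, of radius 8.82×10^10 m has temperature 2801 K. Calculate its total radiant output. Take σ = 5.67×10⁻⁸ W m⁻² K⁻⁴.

P ≈ 3.41×10^29 W

A = 4πr² = 4π × (8.82×10^10)² = 9.78×10^22 m².
P = σAT⁴ = 5.67×10⁻⁸ × 9.78×10^22 × (2801)⁴ = 5.67×10⁻⁸ × 9.78×10^22 × 6.16×10^13.
P = 3.41×10^29 W.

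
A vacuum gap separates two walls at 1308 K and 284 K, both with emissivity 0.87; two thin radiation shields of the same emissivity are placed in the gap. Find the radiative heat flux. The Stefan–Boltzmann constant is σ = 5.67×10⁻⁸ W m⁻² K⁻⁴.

Each of the 3 gaps contributes resistance (2/ε − 1) = 2/0.87 − 1 = 1.299; total = 3.897.
q = σ(T₁⁴ − T₂⁴) / 3.897 = 5.67×10⁻⁸ × 2.92×10^12 / 3.897 = 42500 W/m².

q ≈ 42500 W/m²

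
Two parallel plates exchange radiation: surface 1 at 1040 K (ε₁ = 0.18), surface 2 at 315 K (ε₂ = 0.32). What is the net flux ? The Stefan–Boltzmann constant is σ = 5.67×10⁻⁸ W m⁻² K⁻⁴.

For two large parallel gray plates, q = σ(T₁⁴ − T₂⁴) / (1/ε₁ + 1/ε₂ − 1).
1/ε₁ + 1/ε₂ − 1 = 1/0.18 + 1/0.32 − 1 = 7.681.
T₁⁴ − T₂⁴ = 1.17×10^12 − 9.85×10^9 = 1.16×10^12 K⁴.
q = 5.67×10⁻⁸ × 1.16×10^12 / 7.681 = 8560 W/m².

q ≈ 8560 W/m²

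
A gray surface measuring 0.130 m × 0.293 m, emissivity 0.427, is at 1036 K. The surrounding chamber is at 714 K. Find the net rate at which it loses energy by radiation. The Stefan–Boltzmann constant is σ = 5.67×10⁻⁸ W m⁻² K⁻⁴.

Q ≈ 823 W

A = 0.130 × 0.293 = 0.0381 m².
Q = εσA(T⁴ − T_s⁴). T⁴ − T_s⁴ = (1036)⁴ − (714)⁴ = 1.15×10^12 − 2.60×10^11 = 8.92×10^11 K⁴.
Q = 0.427 × 5.67×10⁻⁸ × 0.0381 × 8.92×10^11 = 823 W.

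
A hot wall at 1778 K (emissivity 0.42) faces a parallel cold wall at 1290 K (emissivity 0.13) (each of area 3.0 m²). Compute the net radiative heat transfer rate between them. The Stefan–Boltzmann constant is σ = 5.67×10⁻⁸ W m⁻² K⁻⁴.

For two large parallel gray plates, q = σ(T₁⁴ − T₂⁴) / (1/ε₁ + 1/ε₂ − 1).
1/ε₁ + 1/ε₂ − 1 = 1/0.42 + 1/0.13 − 1 = 9.073.
T₁⁴ − T₂⁴ = 9.99×10^12 − 2.77×10^12 = 7.22×10^12 K⁴.
q = 5.67×10⁻⁸ × 7.22×10^12 / 9.073 = 45100 W/m².
Q = q·A = 45100 × 3.0 = 1.35×10^5 W.

Q ≈ 1.35×10^5 W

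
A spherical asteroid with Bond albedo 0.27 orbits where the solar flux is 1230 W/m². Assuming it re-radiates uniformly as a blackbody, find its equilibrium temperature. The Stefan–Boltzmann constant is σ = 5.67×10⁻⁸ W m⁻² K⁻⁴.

T ≈ 251 K

Power absorbed = (1−a)S·πR²; power emitted = 4πR²σT⁴. Equating and cancelling πR²:
T = ((1−a)S / 4σ)^(1/4) = (898 / (4 × 5.67×10⁻⁸))^(1/4) = (3.96×10^9)^(1/4).
T = 251 K.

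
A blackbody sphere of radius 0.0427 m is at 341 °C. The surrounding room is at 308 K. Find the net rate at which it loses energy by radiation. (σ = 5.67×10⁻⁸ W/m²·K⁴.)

A = 4πr² = 4π × (0.0427)² = 0.0229 m².
Convert: 341 °C = 614 K.
Q = σA(T⁴ − T_s⁴). T⁴ − T_s⁴ = (614)⁴ − (308)⁴ = 1.42×10^11 − 9.00×10^9 = 1.33×10^11 K⁴.
Q = 5.67×10⁻⁸ × 0.0229 × 1.33×10^11 = 173 W.

Q ≈ 173 W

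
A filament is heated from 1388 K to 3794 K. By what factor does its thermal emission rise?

P ∝ T⁴, so the ratio is (3794/1388)⁴ = (2.733)⁴ = 55.8.

ratio ≈ 55.8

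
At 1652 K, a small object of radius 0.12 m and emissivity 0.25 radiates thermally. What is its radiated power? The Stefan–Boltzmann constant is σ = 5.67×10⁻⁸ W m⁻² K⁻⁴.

P ≈ 19100 W

A = 4πr² = 4π × (0.12)² = 0.181 m².
Stefan–Boltzmann: P = εσAT⁴ = 0.25 × 5.67×10⁻⁸ × 0.181 × (1652)⁴ = 0.25 × 5.67×10⁻⁸ × 0.181 × 7.45×10^12.
P = 19100 W.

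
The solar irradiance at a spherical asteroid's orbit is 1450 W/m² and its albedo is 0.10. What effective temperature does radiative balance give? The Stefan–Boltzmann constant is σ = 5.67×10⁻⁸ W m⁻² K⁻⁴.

Power absorbed = (1−a)S·πR²; power emitted = 4πR²σT⁴. Equating and cancelling πR²:
T = ((1−a)S / 4σ)^(1/4) = (1300 / (4 × 5.67×10⁻⁸))^(1/4) = (5.75×10^9)^(1/4).
T = 275 K.

T ≈ 275 K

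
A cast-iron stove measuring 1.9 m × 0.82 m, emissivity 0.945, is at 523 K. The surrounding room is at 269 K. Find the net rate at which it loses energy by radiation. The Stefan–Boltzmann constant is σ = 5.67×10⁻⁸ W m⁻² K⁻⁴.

A = 1.9 × 0.82 = 1.56 m².
Q = εσA(T⁴ − T_s⁴). T⁴ − T_s⁴ = (523)⁴ − (269)⁴ = 7.48×10^10 − 5.24×10^9 = 6.96×10^10 K⁴.
Q = 0.945 × 5.67×10⁻⁸ × 1.56 × 6.96×10^10 = 5810 W.

Q ≈ 5810 W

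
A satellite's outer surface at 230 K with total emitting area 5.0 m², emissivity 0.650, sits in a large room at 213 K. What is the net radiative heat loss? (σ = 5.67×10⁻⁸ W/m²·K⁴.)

Q ≈ 136 W

Q = εσA(T⁴ − T_s⁴). T⁴ − T_s⁴ = (230)⁴ − (213)⁴ = 2.80×10^9 − 2.06×10^9 = 7.40×10^8 K⁴.
Q = 0.650 × 5.67×10⁻⁸ × 5.00 × 7.40×10^8 = 136 W.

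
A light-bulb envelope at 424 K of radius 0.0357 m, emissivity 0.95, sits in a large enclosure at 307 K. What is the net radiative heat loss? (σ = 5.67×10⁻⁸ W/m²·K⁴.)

Q ≈ 20.2 W

A = 4πr² = 4π × (0.0357)² = 0.0160 m².
Q = εσA(T⁴ − T_s⁴). T⁴ − T_s⁴ = (424)⁴ − (307)⁴ = 3.23×10^10 − 8.88×10^9 = 2.34×10^10 K⁴.
Q = 0.95 × 5.67×10⁻⁸ × 0.0160 × 2.34×10^10 = 20.2 W.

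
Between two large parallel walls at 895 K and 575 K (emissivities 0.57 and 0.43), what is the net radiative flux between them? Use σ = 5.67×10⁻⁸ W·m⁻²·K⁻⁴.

For two large parallel gray plates, q = σ(T₁⁴ − T₂⁴) / (1/ε₁ + 1/ε₂ − 1).
1/ε₁ + 1/ε₂ − 1 = 1/0.57 + 1/0.43 − 1 = 3.080.
T₁⁴ − T₂⁴ = 6.42×10^11 − 1.09×10^11 = 5.32×10^11 K⁴.
q = 5.67×10⁻⁸ × 5.32×10^11 / 3.080 = 9800 W/m².

q ≈ 9800 W/m²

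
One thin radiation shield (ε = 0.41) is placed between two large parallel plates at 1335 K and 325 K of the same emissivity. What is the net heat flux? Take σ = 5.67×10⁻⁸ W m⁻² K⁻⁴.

q ≈ 23100 W/m²

Each of the 2 gaps contributes resistance (2/ε − 1) = 2/0.41 − 1 = 3.878; total = 7.756.
q = σ(T₁⁴ − T₂⁴) / 7.756 = 5.67×10⁻⁸ × 3.17×10^12 / 7.756 = 23100 W/m².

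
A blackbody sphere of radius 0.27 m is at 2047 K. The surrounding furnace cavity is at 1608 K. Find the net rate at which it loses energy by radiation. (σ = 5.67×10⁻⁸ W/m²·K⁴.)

Q ≈ 5.65×10^5 W

A = 4πr² = 4π × (0.27)² = 0.916 m².
Q = σA(T⁴ − T_s⁴). T⁴ − T_s⁴ = (2047)⁴ − (1608)⁴ = 1.76×10^13 − 6.69×10^12 = 1.09×10^13 K⁴.
Q = 5.67×10⁻⁸ × 0.916 × 1.09×10^13 = 5.65×10^5 W.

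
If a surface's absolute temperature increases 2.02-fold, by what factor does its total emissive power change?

P ∝ T⁴, so the power scales as (2.02)⁴ = 16.6.

factor ≈ 16.6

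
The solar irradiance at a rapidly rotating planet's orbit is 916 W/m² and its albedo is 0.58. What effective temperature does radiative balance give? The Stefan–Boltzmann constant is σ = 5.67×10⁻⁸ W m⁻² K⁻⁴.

Power absorbed = (1−a)S·πR²; power emitted = 4πR²σT⁴. Equating and cancelling πR²:
T = ((1−a)S / 4σ)^(1/4) = (385 / (4 × 5.67×10⁻⁸))^(1/4) = (1.70×10^9)^(1/4).
T = 203 K.

T ≈ 203 K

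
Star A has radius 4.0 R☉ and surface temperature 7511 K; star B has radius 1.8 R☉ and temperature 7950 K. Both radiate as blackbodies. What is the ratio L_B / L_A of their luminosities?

L = 4πR²σT⁴ ∝ R²T⁴, so L_B/L_A = (1.8/4.0)² × (7950/7511)⁴ = 0.203 × 1.26 = 0.254.

L_B/L_A ≈ 0.254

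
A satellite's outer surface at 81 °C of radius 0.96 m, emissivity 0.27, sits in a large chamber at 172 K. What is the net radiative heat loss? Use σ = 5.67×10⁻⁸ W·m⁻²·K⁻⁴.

A = 4πr² = 4π × (0.96)² = 11.6 m².
Convert: 81 °C = 354 K.
Q = εσA(T⁴ − T_s⁴). T⁴ − T_s⁴ = (354)⁴ − (172)⁴ = 1.57×10^10 − 8.75×10^8 = 1.48×10^10 K⁴.
Q = 0.27 × 5.67×10⁻⁸ × 11.6 × 1.48×10^10 = 2630 W.

Q ≈ 2630 W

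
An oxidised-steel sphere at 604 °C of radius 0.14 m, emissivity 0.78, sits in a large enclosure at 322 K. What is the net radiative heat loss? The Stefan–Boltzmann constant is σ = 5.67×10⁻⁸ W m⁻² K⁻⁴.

A = 4πr² = 4π × (0.14)² = 0.246 m².
Convert: 604 °C = 877 K.
Q = εσA(T⁴ − T_s⁴). T⁴ − T_s⁴ = (877)⁴ − (322)⁴ = 5.92×10^11 − 1.08×10^10 = 5.81×10^11 K⁴.
Q = 0.78 × 5.67×10⁻⁸ × 0.246 × 5.81×10^11 = 6330 W.

Q ≈ 6330 W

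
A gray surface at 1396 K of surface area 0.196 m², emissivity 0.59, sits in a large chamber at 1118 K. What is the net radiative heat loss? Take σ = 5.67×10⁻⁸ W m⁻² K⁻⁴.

Q ≈ 14700 W

Q = εσA(T⁴ − T_s⁴). T⁴ − T_s⁴ = (1396)⁴ − (1118)⁴ = 3.80×10^12 − 1.56×10^12 = 2.24×10^12 K⁴.
Q = 0.59 × 5.67×10⁻⁸ × 0.196 × 2.24×10^12 = 14700 W.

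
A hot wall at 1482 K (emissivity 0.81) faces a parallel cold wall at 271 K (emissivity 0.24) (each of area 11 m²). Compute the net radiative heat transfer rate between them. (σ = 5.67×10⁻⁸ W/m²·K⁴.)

For two large parallel gray plates, q = σ(T₁⁴ − T₂⁴) / (1/ε₁ + 1/ε₂ − 1).
1/ε₁ + 1/ε₂ − 1 = 1/0.81 + 1/0.24 − 1 = 4.401.
T₁⁴ − T₂⁴ = 4.82×10^12 − 5.39×10^9 = 4.82×10^12 K⁴.
q = 5.67×10⁻⁸ × 4.82×10^12 / 4.401 = 62100 W/m².
Q = q·A = 62100 × 11 = 6.83×10^5 W.

Q ≈ 6.83×10^5 W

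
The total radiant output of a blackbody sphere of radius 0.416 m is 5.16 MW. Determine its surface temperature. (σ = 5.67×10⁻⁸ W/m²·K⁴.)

A = 4πr² = 4π × (0.416)² = 2.17 m².
From P = σAT⁴, T = (P / σA)^(1/4) = (5.16×10^6 / (5.67×10⁻⁸ × 2.17))^(1/4).
T = (4.18×10^13)^(1/4) = 2540 K.

T ≈ 2540 K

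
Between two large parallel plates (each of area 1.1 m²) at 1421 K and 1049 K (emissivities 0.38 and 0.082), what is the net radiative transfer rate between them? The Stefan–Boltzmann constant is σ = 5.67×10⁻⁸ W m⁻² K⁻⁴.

Q ≈ 12900 W

For two large parallel gray plates, q = σ(T₁⁴ − T₂⁴) / (1/ε₁ + 1/ε₂ − 1).
1/ε₁ + 1/ε₂ − 1 = 1/0.38 + 1/0.082 − 1 = 13.83.
T₁⁴ − T₂⁴ = 4.08×10^12 − 1.21×10^12 = 2.87×10^12 K⁴.
q = 5.67×10⁻⁸ × 2.87×10^12 / 13.83 = 11800 W/m².
Q = q·A = 11800 × 1.1 = 12900 W.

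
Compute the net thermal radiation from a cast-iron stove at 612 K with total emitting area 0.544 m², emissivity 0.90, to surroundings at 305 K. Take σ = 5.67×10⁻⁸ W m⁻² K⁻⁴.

Q = εσA(T⁴ − T_s⁴). T⁴ − T_s⁴ = (612)⁴ − (305)⁴ = 1.40×10^11 − 8.65×10^9 = 1.32×10^11 K⁴.
Q = 0.90 × 5.67×10⁻⁸ × 0.544 × 1.32×10^11 = 3650 W.

Q ≈ 3650 W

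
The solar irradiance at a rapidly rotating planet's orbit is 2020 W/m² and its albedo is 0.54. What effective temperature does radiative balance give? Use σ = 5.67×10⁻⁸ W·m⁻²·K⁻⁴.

T ≈ 253 K

Power absorbed = (1−a)S·πR²; power emitted = 4πR²σT⁴. Equating and cancelling πR²:
T = ((1−a)S / 4σ)^(1/4) = (929 / (4 × 5.67×10⁻⁸))^(1/4) = (4.10×10^9)^(1/4).
T = 253 K.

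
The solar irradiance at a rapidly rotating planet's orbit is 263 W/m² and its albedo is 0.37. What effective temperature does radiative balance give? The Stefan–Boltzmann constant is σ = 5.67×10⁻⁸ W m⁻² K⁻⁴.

Power absorbed = (1−a)S·πR²; power emitted = 4πR²σT⁴. Equating and cancelling πR²:
T = ((1−a)S / 4σ)^(1/4) = (166 / (4 × 5.67×10⁻⁸))^(1/4) = (7.31×10^8)^(1/4).
T = 164 K.

T ≈ 164 K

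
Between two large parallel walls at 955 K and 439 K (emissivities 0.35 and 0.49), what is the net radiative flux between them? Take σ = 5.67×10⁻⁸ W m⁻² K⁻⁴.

q ≈ 11600 W/m²

For two large parallel gray plates, q = σ(T₁⁴ − T₂⁴) / (1/ε₁ + 1/ε₂ − 1).
1/ε₁ + 1/ε₂ − 1 = 1/0.35 + 1/0.49 − 1 = 3.898.
T₁⁴ − T₂⁴ = 8.32×10^11 − 3.71×10^10 = 7.95×10^11 K⁴.
q = 5.67×10⁻⁸ × 7.95×10^11 / 3.898 = 11600 W/m².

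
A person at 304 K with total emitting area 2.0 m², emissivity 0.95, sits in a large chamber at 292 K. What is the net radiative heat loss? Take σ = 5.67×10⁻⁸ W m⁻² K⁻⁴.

Q ≈ 137 W

Q = εσA(T⁴ − T_s⁴). T⁴ − T_s⁴ = (304)⁴ − (292)⁴ = 8.54×10^9 − 7.27×10^9 = 1.27×10^9 K⁴.
Q = 0.95 × 5.67×10⁻⁸ × 2.00 × 1.27×10^9 = 137 W.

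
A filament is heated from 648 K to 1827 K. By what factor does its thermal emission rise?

ratio ≈ 63.2

P ∝ T⁴, so the ratio is (1827/648)⁴ = (2.819)⁴ = 63.2.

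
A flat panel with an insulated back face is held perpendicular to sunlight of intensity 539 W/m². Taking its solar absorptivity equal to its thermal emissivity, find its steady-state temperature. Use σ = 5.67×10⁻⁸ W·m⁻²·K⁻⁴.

T ≈ 312 K

Absorbed flux αS = emitted flux εσT⁴ (one radiating face); with α = ε, T = (S/σ)^(1/4).
T = (539 / 5.67×10⁻⁸)^(1/4) = (9.51×10^9)^(1/4).
T = 312 K.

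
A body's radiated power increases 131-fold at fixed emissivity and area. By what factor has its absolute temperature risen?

P ∝ T⁴ ⇒ T ∝ P^(1/4), so T scales by (131)^(1/4) = 3.38.

factor ≈ 3.38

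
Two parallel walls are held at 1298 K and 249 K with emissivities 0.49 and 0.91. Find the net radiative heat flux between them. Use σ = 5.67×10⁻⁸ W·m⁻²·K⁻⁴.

For two large parallel gray plates, q = σ(T₁⁴ − T₂⁴) / (1/ε₁ + 1/ε₂ − 1).
1/ε₁ + 1/ε₂ − 1 = 1/0.49 + 1/0.91 − 1 = 2.140.
T₁⁴ − T₂⁴ = 2.84×10^12 − 3.84×10^9 = 2.83×10^12 K⁴.
q = 5.67×10⁻⁸ × 2.83×10^12 / 2.140 = 75100 W/m².

q ≈ 75100 W/m²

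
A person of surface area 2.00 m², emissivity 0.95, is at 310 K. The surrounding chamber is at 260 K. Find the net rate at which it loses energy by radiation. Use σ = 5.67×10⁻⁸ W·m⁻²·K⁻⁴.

Q ≈ 503 W

Q = εσA(T⁴ − T_s⁴). T⁴ − T_s⁴ = (310)⁴ − (260)⁴ = 9.24×10^9 − 4.57×10^9 = 4.67×10^9 K⁴.
Q = 0.95 × 5.67×10⁻⁸ × 2.00 × 4.67×10^9 = 503 W.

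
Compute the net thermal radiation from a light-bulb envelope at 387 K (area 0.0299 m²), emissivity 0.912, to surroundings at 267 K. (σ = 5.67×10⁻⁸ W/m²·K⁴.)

Q = εσA(T⁴ − T_s⁴). T⁴ − T_s⁴ = (387)⁴ − (267)⁴ = 2.24×10^10 − 5.08×10^9 = 1.73×10^10 K⁴.
Q = 0.912 × 5.67×10⁻⁸ × 0.0299 × 1.73×10^10 = 26.8 W.

Q ≈ 26.8 W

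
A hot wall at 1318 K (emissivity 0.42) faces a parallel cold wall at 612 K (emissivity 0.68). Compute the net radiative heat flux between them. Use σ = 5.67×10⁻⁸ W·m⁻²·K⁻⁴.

For two large parallel gray plates, q = σ(T₁⁴ − T₂⁴) / (1/ε₁ + 1/ε₂ − 1).
1/ε₁ + 1/ε₂ − 1 = 1/0.42 + 1/0.68 − 1 = 2.852.
T₁⁴ − T₂⁴ = 3.02×10^12 − 1.40×10^11 = 2.88×10^12 K⁴.
q = 5.67×10⁻⁸ × 2.88×10^12 / 2.852 = 57200 W/m².

q ≈ 57200 W/m²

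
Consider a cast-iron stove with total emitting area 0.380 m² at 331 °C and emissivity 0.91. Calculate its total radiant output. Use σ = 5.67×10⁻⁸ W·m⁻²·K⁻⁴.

P ≈ 2610 W

331 °C = 604 K.
Stefan–Boltzmann: P = εσAT⁴ = 0.91 × 5.67×10⁻⁸ × 0.380 × (604)⁴ = 0.91 × 5.67×10⁻⁸ × 0.380 × 1.33×10^11.
P = 2610 W.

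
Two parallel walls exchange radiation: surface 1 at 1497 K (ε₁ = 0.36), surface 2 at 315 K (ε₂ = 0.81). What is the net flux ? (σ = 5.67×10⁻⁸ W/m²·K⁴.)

For two large parallel gray plates, q = σ(T₁⁴ − T₂⁴) / (1/ε₁ + 1/ε₂ − 1).
1/ε₁ + 1/ε₂ − 1 = 1/0.36 + 1/0.81 − 1 = 3.012.
T₁⁴ − T₂⁴ = 5.02×10^12 − 9.85×10^9 = 5.01×10^12 K⁴.
q = 5.67×10⁻⁸ × 5.01×10^12 / 3.012 = 94300 W/m².

q ≈ 94300 W/m²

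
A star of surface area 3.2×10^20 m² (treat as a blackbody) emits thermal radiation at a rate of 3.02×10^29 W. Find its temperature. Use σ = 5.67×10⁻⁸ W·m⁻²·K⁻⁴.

T ≈ 11400 K

From P = σAT⁴, T = (P / σA)^(1/4) = (3.02×10^29 / (5.67×10⁻⁸ × 3.20×10^20))^(1/4).
T = (1.66×10^16)^(1/4) = 11400 K.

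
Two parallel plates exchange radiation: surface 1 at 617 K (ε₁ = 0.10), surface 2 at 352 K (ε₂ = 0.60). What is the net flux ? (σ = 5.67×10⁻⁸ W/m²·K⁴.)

q ≈ 689 W/m²

For two large parallel gray plates, q = σ(T₁⁴ − T₂⁴) / (1/ε₁ + 1/ε₂ − 1).
1/ε₁ + 1/ε₂ − 1 = 1/0.10 + 1/0.60 − 1 = 10.67.
T₁⁴ − T₂⁴ = 1.45×10^11 − 1.54×10^10 = 1.30×10^11 K⁴.
q = 5.67×10⁻⁸ × 1.30×10^11 / 10.67 = 689 W/m².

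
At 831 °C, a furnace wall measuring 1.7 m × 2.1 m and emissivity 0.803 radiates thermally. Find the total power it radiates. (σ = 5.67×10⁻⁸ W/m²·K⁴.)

P ≈ 2.41×10^5 W

A = 1.7 × 2.1 = 3.57 m².
831 °C = 1104 K.
Stefan–Boltzmann: P = εσAT⁴ = 0.803 × 5.67×10⁻⁸ × 3.57 × (1104)⁴ = 0.803 × 5.67×10⁻⁸ × 3.57 × 1.49×10^12.
P = 2.41×10^5 W.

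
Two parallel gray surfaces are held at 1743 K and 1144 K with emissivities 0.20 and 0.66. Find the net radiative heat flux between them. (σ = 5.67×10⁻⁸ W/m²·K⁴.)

q ≈ 77300 W/m²

For two large parallel gray plates, q = σ(T₁⁴ − T₂⁴) / (1/ε₁ + 1/ε₂ − 1).
1/ε₁ + 1/ε₂ − 1 = 1/0.20 + 1/0.66 − 1 = 5.515.
T₁⁴ − T₂⁴ = 9.23×10^12 − 1.71×10^12 = 7.52×10^12 K⁴.
q = 5.67×10⁻⁸ × 7.52×10^12 / 5.515 = 77300 W/m².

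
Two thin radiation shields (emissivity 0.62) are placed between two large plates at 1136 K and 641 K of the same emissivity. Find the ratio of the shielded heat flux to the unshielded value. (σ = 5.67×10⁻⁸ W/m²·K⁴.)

ratio ≈ 0.333

With N identical shields there are N+1 = 3 gaps in series, each with the same radiative resistance, so the flux falls to 1/(N+1) of its unshielded value.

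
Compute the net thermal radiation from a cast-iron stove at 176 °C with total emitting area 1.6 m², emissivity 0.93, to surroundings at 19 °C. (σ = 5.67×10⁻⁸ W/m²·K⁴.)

Q ≈ 2820 W

Convert: 176 °C = 449 K; 19 °C = 292 K.
Q = εσA(T⁴ − T_s⁴). T⁴ − T_s⁴ = (449)⁴ − (292)⁴ = 4.06×10^10 − 7.27×10^9 = 3.34×10^10 K⁴.
Q = 0.93 × 5.67×10⁻⁸ × 1.60 × 3.34×10^10 = 2820 W.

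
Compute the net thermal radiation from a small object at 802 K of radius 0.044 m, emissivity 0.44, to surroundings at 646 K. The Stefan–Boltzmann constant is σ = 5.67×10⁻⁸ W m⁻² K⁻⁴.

A = 4πr² = 4π × (0.044)² = 0.0243 m².
Q = εσA(T⁴ − T_s⁴). T⁴ − T_s⁴ = (802)⁴ − (646)⁴ = 4.14×10^11 − 1.74×10^11 = 2.40×10^11 K⁴.
Q = 0.44 × 5.67×10⁻⁸ × 0.0243 × 2.40×10^11 = 145 W.

Q ≈ 145 W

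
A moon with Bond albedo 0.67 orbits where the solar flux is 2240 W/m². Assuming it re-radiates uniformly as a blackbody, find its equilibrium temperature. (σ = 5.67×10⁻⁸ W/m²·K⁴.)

T ≈ 239 K

Power absorbed = (1−a)S·πR²; power emitted = 4πR²σT⁴. Equating and cancelling πR²:
T = ((1−a)S / 4σ)^(1/4) = (739 / (4 × 5.67×10⁻⁸))^(1/4) = (3.26×10^9)^(1/4).
T = 239 K.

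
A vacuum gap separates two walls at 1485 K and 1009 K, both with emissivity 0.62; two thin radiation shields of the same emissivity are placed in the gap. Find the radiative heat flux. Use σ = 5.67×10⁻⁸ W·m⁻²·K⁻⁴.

Each of the 3 gaps contributes resistance (2/ε − 1) = 2/0.62 − 1 = 2.226; total = 6.677.
q = σ(T₁⁴ − T₂⁴) / 6.677 = 5.67×10⁻⁸ × 3.83×10^12 / 6.677 = 32500 W/m².

q ≈ 32500 W/m²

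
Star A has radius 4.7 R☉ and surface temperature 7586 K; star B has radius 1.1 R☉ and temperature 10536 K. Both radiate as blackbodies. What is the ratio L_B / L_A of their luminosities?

L = 4πR²σT⁴ ∝ R²T⁴, so L_B/L_A = (1.1/4.7)² × (10536/7586)⁴ = 0.0548 × 3.72 = 0.204.

L_B/L_A ≈ 0.204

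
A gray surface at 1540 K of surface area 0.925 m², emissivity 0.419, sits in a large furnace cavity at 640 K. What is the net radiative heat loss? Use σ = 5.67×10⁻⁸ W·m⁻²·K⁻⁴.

Q ≈ 1.20×10^5 W

Q = εσA(T⁴ − T_s⁴). T⁴ − T_s⁴ = (1540)⁴ − (640)⁴ = 5.62×10^12 − 1.68×10^11 = 5.46×10^12 K⁴.
Q = 0.419 × 5.67×10⁻⁸ × 0.925 × 5.46×10^12 = 1.20×10^5 W.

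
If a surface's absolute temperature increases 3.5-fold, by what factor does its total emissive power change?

factor ≈ 150

P ∝ T⁴, so the power scales as (3.5)⁴ = 150.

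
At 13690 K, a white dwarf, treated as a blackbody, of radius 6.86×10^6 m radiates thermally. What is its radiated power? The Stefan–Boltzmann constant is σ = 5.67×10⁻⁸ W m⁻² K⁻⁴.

P ≈ 1.18×10^24 W

A = 4πr² = 4π × (6.86×10^6)² = 5.91×10^14 m².
P = σAT⁴ = 5.67×10⁻⁸ × 5.91×10^14 × (13690)⁴ = 5.67×10⁻⁸ × 5.91×10^14 × 3.51×10^16.
P = 1.18×10^24 W.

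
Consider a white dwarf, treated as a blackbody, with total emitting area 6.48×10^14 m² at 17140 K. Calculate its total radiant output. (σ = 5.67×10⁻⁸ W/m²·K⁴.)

P = σAT⁴ = 5.67×10⁻⁸ × 6.48×10^14 × (17140)⁴ = 5.67×10⁻⁸ × 6.48×10^14 × 8.63×10^16.
P = 3.17×10^24 W.

P ≈ 3.17×10^24 W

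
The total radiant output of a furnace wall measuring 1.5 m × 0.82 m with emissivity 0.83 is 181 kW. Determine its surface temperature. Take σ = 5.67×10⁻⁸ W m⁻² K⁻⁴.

A = 1.5 × 0.82 = 1.23 m².
From P = εσAT⁴, T = (P / εσA)^(1/4) = (1.81×10^5 / (0.83 × 5.67×10⁻⁸ × 1.23))^(1/4).
T = (3.13×10^12)^(1/4) = 1330 K.

T ≈ 1330 K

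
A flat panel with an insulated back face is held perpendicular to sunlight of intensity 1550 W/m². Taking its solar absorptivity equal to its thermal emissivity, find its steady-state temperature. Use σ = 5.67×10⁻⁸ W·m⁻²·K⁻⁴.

T ≈ 407 K

Absorbed flux αS = emitted flux εσT⁴ (one radiating face); with α = ε, T = (S/σ)^(1/4).
T = (1550 / 5.67×10⁻⁸)^(1/4) = (2.73×10^10)^(1/4).
T = 407 K.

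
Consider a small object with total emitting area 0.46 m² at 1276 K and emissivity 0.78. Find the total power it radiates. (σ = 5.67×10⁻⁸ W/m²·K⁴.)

P = εσAT⁴ = 0.78 × 5.67×10⁻⁸ × 0.460 × (1276)⁴ = 0.78 × 5.67×10⁻⁸ × 0.460 × 2.65×10^12.
P = 53900 W.

P ≈ 53900 W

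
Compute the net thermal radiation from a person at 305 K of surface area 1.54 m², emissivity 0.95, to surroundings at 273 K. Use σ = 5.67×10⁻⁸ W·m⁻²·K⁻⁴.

Q ≈ 257 W

Q = εσA(T⁴ − T_s⁴). T⁴ − T_s⁴ = (305)⁴ − (273)⁴ = 8.65×10^9 − 5.55×10^9 = 3.10×10^9 K⁴.
Q = 0.95 × 5.67×10⁻⁸ × 1.54 × 3.10×10^9 = 257 W.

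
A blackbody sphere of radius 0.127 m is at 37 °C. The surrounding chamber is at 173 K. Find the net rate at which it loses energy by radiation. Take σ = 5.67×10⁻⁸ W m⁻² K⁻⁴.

Q ≈ 95.8 W

A = 4πr² = 4π × (0.127)² = 0.203 m².
Convert: 37 °C = 310 K.
Q = σA(T⁴ − T_s⁴). T⁴ − T_s⁴ = (310)⁴ − (173)⁴ = 9.24×10^9 − 8.96×10^8 = 8.34×10^9 K⁴.
Q = 5.67×10⁻⁸ × 0.203 × 8.34×10^9 = 95.8 W.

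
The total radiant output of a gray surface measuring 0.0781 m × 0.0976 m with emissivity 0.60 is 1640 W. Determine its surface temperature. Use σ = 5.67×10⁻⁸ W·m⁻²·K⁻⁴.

A = 0.0781 × 0.0976 = 7.62×10^-3 m².
From P = εσAT⁴, T = (P / εσA)^(1/4) = (1640 / (0.60 × 5.67×10⁻⁸ × 7.62×10^-3))^(1/4).
T = (6.32×10^12)^(1/4) = 1590 K.

T ≈ 1590 K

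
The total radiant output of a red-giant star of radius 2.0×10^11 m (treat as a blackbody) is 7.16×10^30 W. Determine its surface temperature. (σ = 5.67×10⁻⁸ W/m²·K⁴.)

T ≈ 3980 K

A = 4πr² = 4π × (2.0×10^11)² = 5.03×10^23 m².
From P = σAT⁴, T = (P / σA)^(1/4) = (7.16×10^30 / (5.67×10⁻⁸ × 5.03×10^23))^(1/4).
T = (2.51×10^14)^(1/4) = 3980 K.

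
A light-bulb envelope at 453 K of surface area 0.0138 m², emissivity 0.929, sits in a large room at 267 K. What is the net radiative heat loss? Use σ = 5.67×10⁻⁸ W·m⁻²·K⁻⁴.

Q = εσA(T⁴ − T_s⁴). T⁴ − T_s⁴ = (453)⁴ − (267)⁴ = 4.21×10^10 − 5.08×10^9 = 3.70×10^10 K⁴.
Q = 0.929 × 5.67×10⁻⁸ × 0.0138 × 3.70×10^10 = 26.9 W.

Q ≈ 26.9 W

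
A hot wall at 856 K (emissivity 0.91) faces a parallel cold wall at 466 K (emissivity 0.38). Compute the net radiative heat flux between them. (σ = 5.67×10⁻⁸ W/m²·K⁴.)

q ≈ 10200 W/m²

For two large parallel gray plates, q = σ(T₁⁴ − T₂⁴) / (1/ε₁ + 1/ε₂ − 1).
1/ε₁ + 1/ε₂ − 1 = 1/0.91 + 1/0.38 − 1 = 2.730.
T₁⁴ − T₂⁴ = 5.37×10^11 − 4.72×10^10 = 4.90×10^11 K⁴.
q = 5.67×10⁻⁸ × 4.90×10^11 / 2.730 = 10200 W/m².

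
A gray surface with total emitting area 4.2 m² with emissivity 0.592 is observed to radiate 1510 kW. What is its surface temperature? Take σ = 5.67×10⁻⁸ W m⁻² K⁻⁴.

T ≈ 1810 K

From P = εσAT⁴, T = (P / εσA)^(1/4) = (1.51×10^6 / (0.592 × 5.67×10⁻⁸ × 4.20))^(1/4).
T = (1.07×10^13)^(1/4) = 1810 K.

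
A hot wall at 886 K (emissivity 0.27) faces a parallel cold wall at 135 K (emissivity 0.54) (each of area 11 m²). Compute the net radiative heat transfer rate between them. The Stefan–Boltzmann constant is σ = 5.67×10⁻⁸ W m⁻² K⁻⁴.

For two large parallel gray plates, q = σ(T₁⁴ − T₂⁴) / (1/ε₁ + 1/ε₂ − 1).
1/ε₁ + 1/ε₂ − 1 = 1/0.27 + 1/0.54 − 1 = 4.556.
T₁⁴ − T₂⁴ = 6.16×10^11 − 3.32×10^8 = 6.16×10^11 K⁴.
q = 5.67×10⁻⁸ × 6.16×10^11 / 4.556 = 7670 W/m².
Q = q·A = 7670 × 11 = 84300 W.

Q ≈ 84300 W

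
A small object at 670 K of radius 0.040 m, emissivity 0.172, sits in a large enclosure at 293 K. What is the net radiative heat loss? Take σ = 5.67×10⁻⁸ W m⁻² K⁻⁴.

Q ≈ 38.1 W

A = 4πr² = 4π × (0.040)² = 0.0201 m².
Q = εσA(T⁴ − T_s⁴). T⁴ − T_s⁴ = (670)⁴ − (293)⁴ = 2.02×10^11 − 7.37×10^9 = 1.94×10^11 K⁴.
Q = 0.172 × 5.67×10⁻⁸ × 0.0201 × 1.94×10^11 = 38.1 W.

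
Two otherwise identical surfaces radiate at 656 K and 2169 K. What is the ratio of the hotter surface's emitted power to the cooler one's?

ratio ≈ 120

P ∝ T⁴, so the ratio is (2169/656)⁴ = (3.306)⁴ = 120.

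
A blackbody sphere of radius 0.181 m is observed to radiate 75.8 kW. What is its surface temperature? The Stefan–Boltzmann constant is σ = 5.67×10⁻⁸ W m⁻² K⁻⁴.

A = 4πr² = 4π × (0.181)² = 0.412 m².
From P = σAT⁴, T = (P / σA)^(1/4) = (75800 / (5.67×10⁻⁸ × 0.412))^(1/4).
T = (3.25×10^12)^(1/4) = 1340 K.

T ≈ 1340 K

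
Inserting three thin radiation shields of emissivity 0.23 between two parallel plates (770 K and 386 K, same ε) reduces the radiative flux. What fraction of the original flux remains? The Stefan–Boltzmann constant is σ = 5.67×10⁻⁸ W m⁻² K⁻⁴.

With N identical shields there are N+1 = 4 gaps in series, each with the same radiative resistance, so the flux falls to 1/(N+1) of its unshielded value.

ratio ≈ 0.250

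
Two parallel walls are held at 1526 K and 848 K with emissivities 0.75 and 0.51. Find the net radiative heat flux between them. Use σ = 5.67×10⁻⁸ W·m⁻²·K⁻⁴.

q ≈ 1.21×10^5 W/m²

For two large parallel gray plates, q = σ(T₁⁴ − T₂⁴) / (1/ε₁ + 1/ε₂ − 1).
1/ε₁ + 1/ε₂ − 1 = 1/0.75 + 1/0.51 − 1 = 2.294.
T₁⁴ − T₂⁴ = 5.42×10^12 − 5.17×10^11 = 4.91×10^12 K⁴.
q = 5.67×10⁻⁸ × 4.91×10^12 / 2.294 = 1.21×10^5 W/m².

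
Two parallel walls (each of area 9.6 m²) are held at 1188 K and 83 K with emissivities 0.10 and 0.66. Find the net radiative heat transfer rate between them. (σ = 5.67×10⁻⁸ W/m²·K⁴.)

For two large parallel gray plates, q = σ(T₁⁴ − T₂⁴) / (1/ε₁ + 1/ε₂ − 1).
1/ε₁ + 1/ε₂ − 1 = 1/0.10 + 1/0.66 − 1 = 10.52.
T₁⁴ − T₂⁴ = 1.99×10^12 − 4.75×10^7 = 1.99×10^12 K⁴.
q = 5.67×10⁻⁸ × 1.99×10^12 / 10.52 = 10700 W/m².
Q = q·A = 10700 × 9.6 = 1.03×10^5 W.

Q ≈ 1.03×10^5 W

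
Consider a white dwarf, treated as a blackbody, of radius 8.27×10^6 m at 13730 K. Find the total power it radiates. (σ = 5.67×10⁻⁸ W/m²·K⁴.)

P ≈ 1.73×10^24 W

A = 4πr² = 4π × (8.27×10^6)² = 8.59×10^14 m².
P = σAT⁴ = 5.67×10⁻⁸ × 8.59×10^14 × (13730)⁴ = 5.67×10⁻⁸ × 8.59×10^14 × 3.55×10^16.
P = 1.73×10^24 W.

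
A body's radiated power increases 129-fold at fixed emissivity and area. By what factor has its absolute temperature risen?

P ∝ T⁴ ⇒ T ∝ P^(1/4), so T scales by (129)^(1/4) = 3.37.

factor ≈ 3.37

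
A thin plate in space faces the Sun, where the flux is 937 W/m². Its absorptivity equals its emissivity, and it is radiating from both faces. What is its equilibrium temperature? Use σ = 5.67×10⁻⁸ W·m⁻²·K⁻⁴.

Absorbed flux αS = emitted flux 2εσT⁴ per unit area; with α = ε this gives T = (S/2σ)^(1/4).
T = (937 / (2 × 5.67×10⁻⁸))^(1/4) = (8.26×10^9)^(1/4).
T = 301 K.

T ≈ 301 K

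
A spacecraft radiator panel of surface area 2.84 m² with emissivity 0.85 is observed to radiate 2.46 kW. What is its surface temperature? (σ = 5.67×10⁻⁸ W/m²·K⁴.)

T ≈ 366 K

From P = εσAT⁴, T = (P / εσA)^(1/4) = (2460 / (0.85 × 5.67×10⁻⁸ × 2.84))^(1/4).
T = (1.80×10^10)^(1/4) = 366 K.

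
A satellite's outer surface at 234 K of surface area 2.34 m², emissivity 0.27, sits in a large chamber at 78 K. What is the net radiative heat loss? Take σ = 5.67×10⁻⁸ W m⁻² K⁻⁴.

Q = εσA(T⁴ − T_s⁴). T⁴ − T_s⁴ = (234)⁴ − (78)⁴ = 3.00×10^9 − 3.70×10^7 = 2.96×10^9 K⁴.
Q = 0.27 × 5.67×10⁻⁸ × 2.34 × 2.96×10^9 = 106 W.

Q ≈ 106 W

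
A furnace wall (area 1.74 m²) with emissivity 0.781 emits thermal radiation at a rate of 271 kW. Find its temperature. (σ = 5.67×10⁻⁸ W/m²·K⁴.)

From P = εσAT⁴, T = (P / εσA)^(1/4) = (2.71×10^5 / (0.781 × 5.67×10⁻⁸ × 1.74))^(1/4).
T = (3.52×10^12)^(1/4) = 1370 K.

T ≈ 1370 K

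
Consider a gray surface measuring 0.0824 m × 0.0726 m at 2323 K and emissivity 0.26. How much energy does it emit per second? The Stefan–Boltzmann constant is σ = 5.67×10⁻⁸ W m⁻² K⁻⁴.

P ≈ 2570 W

A = 0.0824 × 0.0726 = 5.98×10^-3 m².
P = εσAT⁴ = 0.26 × 5.67×10⁻⁸ × 5.98×10^-3 × (2323)⁴ = 0.26 × 5.67×10⁻⁸ × 5.98×10^-3 × 2.91×10^13.
P = 2570 W.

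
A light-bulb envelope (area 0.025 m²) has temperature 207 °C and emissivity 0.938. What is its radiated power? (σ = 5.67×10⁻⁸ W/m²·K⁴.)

207 °C = 480 K.
Stefan–Boltzmann: P = εσAT⁴ = 0.938 × 5.67×10⁻⁸ × 0.0250 × (480)⁴ = 0.938 × 5.67×10⁻⁸ × 0.0250 × 5.31×10^10.
P = 70.6 W.

P ≈ 70.6 W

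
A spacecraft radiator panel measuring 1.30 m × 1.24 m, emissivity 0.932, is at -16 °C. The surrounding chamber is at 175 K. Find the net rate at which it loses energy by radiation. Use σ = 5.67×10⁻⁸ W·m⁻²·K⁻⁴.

A = 1.30 × 1.24 = 1.61 m².
Convert: -16 °C = 257 K.
Q = εσA(T⁴ − T_s⁴). T⁴ − T_s⁴ = (257)⁴ − (175)⁴ = 4.36×10^9 − 9.38×10^8 = 3.42×10^9 K⁴.
Q = 0.932 × 5.67×10⁻⁸ × 1.61 × 3.42×10^9 = 292 W.

Q ≈ 292 W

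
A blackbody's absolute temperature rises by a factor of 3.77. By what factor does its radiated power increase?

P ∝ T⁴, so the power scales as (3.77)⁴ = 202.

factor ≈ 202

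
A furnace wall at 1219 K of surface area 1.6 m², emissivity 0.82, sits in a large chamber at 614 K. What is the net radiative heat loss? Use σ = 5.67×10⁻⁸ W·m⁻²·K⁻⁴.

Q ≈ 1.54×10^5 W

Q = εσA(T⁴ − T_s⁴). T⁴ − T_s⁴ = (1219)⁴ − (614)⁴ = 2.21×10^12 − 1.42×10^11 = 2.07×10^12 K⁴.
Q = 0.82 × 5.67×10⁻⁸ × 1.60 × 2.07×10^12 = 1.54×10^5 W.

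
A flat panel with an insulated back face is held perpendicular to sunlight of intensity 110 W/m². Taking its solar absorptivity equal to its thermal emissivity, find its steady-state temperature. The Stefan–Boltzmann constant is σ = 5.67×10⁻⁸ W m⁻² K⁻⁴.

T ≈ 210 K

Absorbed flux αS = emitted flux εσT⁴ (one radiating face); with α = ε, T = (S/σ)^(1/4).
T = (110 / 5.67×10⁻⁸)^(1/4) = (1.94×10^9)^(1/4).
T = 210 K.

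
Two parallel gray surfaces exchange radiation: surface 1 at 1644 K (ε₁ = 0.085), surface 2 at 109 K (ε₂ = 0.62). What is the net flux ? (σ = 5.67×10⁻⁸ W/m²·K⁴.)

q ≈ 33500 W/m²

For two large parallel gray plates, q = σ(T₁⁴ − T₂⁴) / (1/ε₁ + 1/ε₂ − 1).
1/ε₁ + 1/ε₂ − 1 = 1/0.085 + 1/0.62 − 1 = 12.38.
T₁⁴ − T₂⁴ = 7.30×10^12 − 1.41×10^8 = 7.30×10^12 K⁴.
q = 5.67×10⁻⁸ × 7.30×10^12 / 12.38 = 33500 W/m².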